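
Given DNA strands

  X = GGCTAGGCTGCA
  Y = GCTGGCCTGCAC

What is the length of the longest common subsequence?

10

Let dp[i][j] be the LCS length of the first i bases of X and the first j bases of Y. dp[i][j] = dp[i-1][j-1]+1 when the i-th and j-th bases match, else max(dp[i-1][j], dp[i][j-1]).
    ·  G  C  T  G  G  C  C  T  G  C  A  C
 ·  0  0  0  0  0  0  0  0  0  0  0  0  0
 G  0  1  1  1  1  1  1  1  1  1  1  1  1
 G  0  1  1  1  2  2  2  2  2  2  2  2  2
 C  0  1  2  2  2  2  3  3  3  3  3  3  3
 T  0  1  2  3  3  3  3  3  4  4  4  4  4
 A  0  1  2  3  3  3  3  3  4  4  4  5  5
 G  0  1  2  3  4  4  4  4  4  5  5  5  5
 G  0  1  2  3  4  5  5  5  5  5  5  5  5
 C  0  1  2  3  4  5  6  6  6  6  6  6  6
 T  0  1  2  3  4  5  6  6  7  7  7  7  7
 G  0  1  2  3  4  5  6  6  7  8  8  8  8
 C  0  1  2  3  4  5  6  7  7  8  9  9  9
 A  0  1  2  3  4  5  6  7  7  8  9 10 10
dp[12][12] = 10. One LCS (by backtracking along matches): GCTGGCTGCA.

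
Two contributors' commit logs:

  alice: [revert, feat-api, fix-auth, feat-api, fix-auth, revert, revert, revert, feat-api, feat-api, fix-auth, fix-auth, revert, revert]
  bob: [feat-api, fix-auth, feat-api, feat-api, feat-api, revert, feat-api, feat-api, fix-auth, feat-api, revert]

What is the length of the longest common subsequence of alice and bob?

8

Taking feat-api at alice[2]=bob[1], fix-auth at alice[3]=bob[2], feat-api at alice[4]=bob[5], revert at alice[8]=bob[6], feat-api at alice[9]=bob[7], feat-api at alice[10]=bob[8], fix-auth at alice[11]=bob[9], revert at alice[14]=bob[11] gives a common subsequence of length 8. Since dp[14][11] = 8, nothing longer is possible.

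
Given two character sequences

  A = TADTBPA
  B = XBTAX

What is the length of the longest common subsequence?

2

Match T (A #1, B #3), then A (A #2, B #4) — 2 characters in the same relative order in both. The LCS DP gives dp[7][5] = 2, so this is optimal.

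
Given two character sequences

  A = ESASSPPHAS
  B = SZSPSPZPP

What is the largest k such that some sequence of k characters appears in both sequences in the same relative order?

Pick S (A #2, B #1), S (A #4, B #3), S (A #5, B #5), P (A #6, B #8), P (A #7, B #9); all 5 characters appear in both, in order, and the DP table's final entry dp[10][9] is also 5, so no common subsequence is longer.

5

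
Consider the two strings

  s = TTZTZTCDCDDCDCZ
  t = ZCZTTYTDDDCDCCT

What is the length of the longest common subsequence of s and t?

Match T (s #1, t #4); then T (s #2, t #5); then T (s #6, t #7); then D (s #8, t #8); then D (s #10, t #9); then D (s #11, t #10); then C (s #12, t #11); then D (s #13, t #12); then C (s #14, t #14) — 9 characters in the same relative order in both, and the DP table's final entry dp[15][15] is also 9, so no common subsequence is longer.

9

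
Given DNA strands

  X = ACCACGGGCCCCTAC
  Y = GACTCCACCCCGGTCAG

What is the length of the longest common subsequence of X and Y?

10

Taking A [1,2], C [2,5], C [3,6], A [4,7], C [5,8], C [9,9], C [10,10], C [11,11], C [12,15], A [14,16] gives a common subsequence of length 10, and the DP table's final entry dp[15][17] is also 10, so no common subsequence is longer.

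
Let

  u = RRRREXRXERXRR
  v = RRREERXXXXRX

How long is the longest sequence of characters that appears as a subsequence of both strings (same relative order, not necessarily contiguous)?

One common subsequence of length 8: R (u #1, v #1); then R (u #2, v #2); then R (u #3, v #3); then R (u #4, v #6); then X (u #6, v #9); then X (u #8, v #10); then R (u #10, v #11); then X (u #11, v #12). The LCS DP gives dp[13][12] = 8, so this is optimal.

8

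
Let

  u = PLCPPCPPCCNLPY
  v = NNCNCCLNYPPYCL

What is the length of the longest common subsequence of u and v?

6

Pick C at u[3]=v[5], C at u[6]=v[6], P at u[7]=v[10], P at u[8]=v[11], C at u[10]=v[13], L at u[12]=v[14]; all 6 characters appear in both, in order, and the DP table's final entry dp[14][14] is also 6, so no common subsequence is longer.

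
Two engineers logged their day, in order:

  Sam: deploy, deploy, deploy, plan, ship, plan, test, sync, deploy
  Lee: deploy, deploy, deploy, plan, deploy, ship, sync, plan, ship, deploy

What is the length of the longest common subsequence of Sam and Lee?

7

One common subsequence of length 7: deploy [1,1]; then deploy [2,2]; then deploy [3,3]; then plan [4,4]; then ship [5,6]; then plan [6,8]; then deploy [9,10]. dp[9][10] = 7 confirms this is the maximum.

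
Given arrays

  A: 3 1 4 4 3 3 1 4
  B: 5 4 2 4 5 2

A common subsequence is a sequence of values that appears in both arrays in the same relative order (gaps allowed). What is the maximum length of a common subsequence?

2

Match 4 [3,2], 4 [4,4] — 2 values in the same relative order in both. Since dp[8][6] = 2, nothing longer is possible.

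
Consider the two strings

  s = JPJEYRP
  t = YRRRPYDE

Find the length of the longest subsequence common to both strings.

3

Pick Y [5,1]; then R [6,4]; then P [7,5]; all 3 characters appear in both, in order. Since dp[7][8] = 3, nothing longer is possible.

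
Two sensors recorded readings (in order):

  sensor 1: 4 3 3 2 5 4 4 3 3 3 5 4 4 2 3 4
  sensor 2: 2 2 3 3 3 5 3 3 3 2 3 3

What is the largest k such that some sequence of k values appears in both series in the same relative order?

8

Taking 3 (sensor 1 #2, sensor 2 #4) → 3 (sensor 1 #3, sensor 2 #5) → 5 (sensor 1 #5, sensor 2 #6) → 3 (sensor 1 #8, sensor 2 #7) → 3 (sensor 1 #9, sensor 2 #8) → 3 (sensor 1 #10, sensor 2 #9) → 2 (sensor 1 #14, sensor 2 #10) → 3 (sensor 1 #15, sensor 2 #12) gives a common subsequence of length 8. dp[16][12] = 8 confirms this is the maximum.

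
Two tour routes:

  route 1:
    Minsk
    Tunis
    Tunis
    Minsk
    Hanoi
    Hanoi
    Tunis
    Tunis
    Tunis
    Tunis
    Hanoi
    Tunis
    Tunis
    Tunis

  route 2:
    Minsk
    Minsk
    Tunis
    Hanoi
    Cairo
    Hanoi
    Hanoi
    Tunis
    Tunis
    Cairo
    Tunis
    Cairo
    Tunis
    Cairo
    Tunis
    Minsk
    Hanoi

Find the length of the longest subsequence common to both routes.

Match Minsk at route 1[1]=route 2[2] → Tunis at route 1[2]=route 2[3] → Hanoi at route 1[5]=route 2[6] → Hanoi at route 1[6]=route 2[7] → Tunis at route 1[7]=route 2[9] → Tunis at route 1[8]=route 2[11] → Tunis at route 1[9]=route 2[13] → Tunis at route 1[10]=route 2[15] → Hanoi at route 1[11]=route 2[17] — 9 stops in the same relative order in both. The LCS DP gives dp[14][17] = 9, so this is optimal.

9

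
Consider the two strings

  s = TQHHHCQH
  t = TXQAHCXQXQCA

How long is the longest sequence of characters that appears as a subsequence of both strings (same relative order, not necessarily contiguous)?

Let dp[i][j] be the LCS length of the first i characters of s and the first j characters of t. dp[i][j] = dp[i-1][j-1]+1 when the i-th and j-th characters match, else max(dp[i-1][j], dp[i][j-1]).
    ·  T  X  Q  A  H  C  X  Q  X  Q  C  A
 ·  0  0  0  0  0  0  0  0  0  0  0  0  0
 T  0  1  1  1  1  1  1  1  1  1  1  1  1
 Q  0  1  1  2  2  2  2  2  2  2  2  2  2
 H  0  1  1  2  2  3  3  3  3  3  3  3  3
 H  0  1  1  2  2  3  3  3  3  3  3  3  3
 H  0  1  1  2  2  3  3  3  3  3  3  3  3
 C  0  1  1  2  2  3  4  4  4  4  4  4  4
 Q  0  1  1  2  2  3  4  4  5  5  5  5  5
 H  0  1  1  2  2  3  4  4  5  5  5  5  5
dp[8][12] = 5. One LCS (by backtracking along matches): TQHCQ.

5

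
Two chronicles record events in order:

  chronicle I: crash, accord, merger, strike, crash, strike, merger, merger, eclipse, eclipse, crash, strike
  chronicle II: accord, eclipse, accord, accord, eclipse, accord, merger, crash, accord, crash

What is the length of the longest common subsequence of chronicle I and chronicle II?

Match accord [2,6], merger [3,7], crash [5,8], crash [11,10] — 4 events in the same relative order in both, and the DP table's final entry dp[12][10] is also 4, so no common subsequence is longer.

4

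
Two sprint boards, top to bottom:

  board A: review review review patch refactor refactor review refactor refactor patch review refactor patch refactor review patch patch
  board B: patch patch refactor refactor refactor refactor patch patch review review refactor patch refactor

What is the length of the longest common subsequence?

10

One common subsequence of length 10: patch [4,2], then refactor [5,3], then refactor [6,4], then refactor [8,5], then refactor [9,6], then patch [10,8], then review [11,10], then refactor [12,11], then patch [13,12], then refactor [14,13]. Since dp[17][13] = 10, nothing longer is possible.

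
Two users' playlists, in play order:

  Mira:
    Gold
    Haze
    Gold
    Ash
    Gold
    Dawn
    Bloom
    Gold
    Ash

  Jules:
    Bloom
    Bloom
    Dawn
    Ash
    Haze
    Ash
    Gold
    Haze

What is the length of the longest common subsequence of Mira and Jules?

One common subsequence of length 3: Haze at Mira[2]=Jules[5], Ash at Mira[4]=Jules[6], Gold at Mira[5]=Jules[7]. The LCS DP gives dp[9][8] = 3, so this is optimal.

3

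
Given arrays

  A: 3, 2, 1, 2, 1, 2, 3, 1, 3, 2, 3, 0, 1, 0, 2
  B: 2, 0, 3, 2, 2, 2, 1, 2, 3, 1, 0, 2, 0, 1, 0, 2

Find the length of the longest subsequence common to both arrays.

Match 3 (A #1, B #3), then 2 (A #2, B #5), then 2 (A #4, B #6), then 1 (A #5, B #7), then 2 (A #6, B #8), then 3 (A #7, B #9), then 1 (A #8, B #10), then 2 (A #10, B #12), then 0 (A #12, B #13), then 1 (A #13, B #14), then 0 (A #14, B #15), then 2 (A #15, B #16) — 12 values in the same relative order in both. dp[15][16] = 12 confirms this is the maximum.

12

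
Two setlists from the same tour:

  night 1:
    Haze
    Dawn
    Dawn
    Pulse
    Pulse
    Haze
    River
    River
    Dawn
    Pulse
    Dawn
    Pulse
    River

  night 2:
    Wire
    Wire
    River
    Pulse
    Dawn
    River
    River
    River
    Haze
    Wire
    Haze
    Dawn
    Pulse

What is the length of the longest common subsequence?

5

Taking Dawn at night 1[2]=night 2[5]; then River at night 1[7]=night 2[7]; then River at night 1[8]=night 2[8]; then Dawn at night 1[11]=night 2[12]; then Pulse at night 1[12]=night 2[13] gives a common subsequence of length 5. The LCS DP gives dp[13][13] = 5, so this is optimal.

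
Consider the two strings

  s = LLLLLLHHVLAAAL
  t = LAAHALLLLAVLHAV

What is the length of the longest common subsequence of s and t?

8

Match L at s[1]=t[1], L at s[2]=t[6], L at s[3]=t[7], L at s[4]=t[8], L at s[5]=t[9], L at s[6]=t[12], H at s[7]=t[13], V at s[9]=t[15] — 8 characters in the same relative order in both. Since dp[14][15] = 8, nothing longer is possible.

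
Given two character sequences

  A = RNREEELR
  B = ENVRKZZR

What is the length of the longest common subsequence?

3

Let dp[i][j] be the LCS length of the first i characters of A and the first j characters of B. dp[i][j] = dp[i-1][j-1]+1 when the i-th and j-th characters match, else max(dp[i-1][j], dp[i][j-1]).
    ·  E  N  V  R  K  Z  Z  R
 ·  0  0  0  0  0  0  0  0  0
 R  0  0  0  0  1  1  1  1  1
 N  0  0  1  1  1  1  1  1  1
 R  0  0  1  1  2  2  2  2  2
 E  0  1  1  1  2  2  2  2  2
 E  0  1  1  1  2  2  2  2  2
 E  0  1  1  1  2  2  2  2  2
 L  0  1  1  1  2  2  2  2  2
 R  0  1  1  1  2  2  2  2  3
dp[8][8] = 3. One LCS (by backtracking along matches): NRR.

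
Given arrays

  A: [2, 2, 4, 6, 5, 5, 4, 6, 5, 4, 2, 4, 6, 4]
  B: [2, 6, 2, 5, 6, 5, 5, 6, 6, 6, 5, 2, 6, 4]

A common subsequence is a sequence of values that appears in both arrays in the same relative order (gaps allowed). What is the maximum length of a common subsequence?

10

Pick 2 [1,1]; then 2 [2,3]; then 6 [4,5]; then 5 [5,6]; then 5 [6,7]; then 6 [8,10]; then 5 [9,11]; then 2 [11,12]; then 6 [13,13]; then 4 [14,14]; all 10 values appear in both, in order. Since dp[14][14] = 10, nothing longer is possible.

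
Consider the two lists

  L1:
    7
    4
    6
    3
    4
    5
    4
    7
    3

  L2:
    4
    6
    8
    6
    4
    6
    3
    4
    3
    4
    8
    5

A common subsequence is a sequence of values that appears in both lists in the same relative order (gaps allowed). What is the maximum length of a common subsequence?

Taking 4 at L1[2]=L2[5]; then 6 at L1[3]=L2[6]; then 3 at L1[4]=L2[9]; then 4 at L1[5]=L2[10]; then 5 at L1[6]=L2[12] gives a common subsequence of length 5. dp[9][12] = 5 confirms this is the maximum.

5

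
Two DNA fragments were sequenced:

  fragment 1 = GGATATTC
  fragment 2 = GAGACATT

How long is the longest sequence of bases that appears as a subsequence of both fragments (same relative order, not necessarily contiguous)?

6

Let dp[i][j] be the LCS length of the first i bases of fragment 1 and the first j bases of fragment 2. dp[i][j] = dp[i-1][j-1]+1 when the i-th and j-th bases match, else max(dp[i-1][j], dp[i][j-1]).
    ·  G  A  G  A  C  A  T  T
 ·  0  0  0  0  0  0  0  0  0
 G  0  1  1  1  1  1  1  1  1
 G  0  1  1  2  2  2  2  2  2
 A  0  1  2  2  3  3  3  3  3
 T  0  1  2  2  3  3  3  4  4
 A  0  1  2  2  3  3  4  4  4
 T  0  1  2  2  3  3  4  5  5
 T  0  1  2  2  3  3  4  5  6
 C  0  1  2  2  3  4  4  5  6
dp[8][8] = 6. One LCS (by backtracking along matches): GGAATT.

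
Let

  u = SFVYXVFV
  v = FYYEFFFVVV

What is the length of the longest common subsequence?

Match F [2,7]; then V [3,8]; then V [6,9]; then V [8,10] — 4 characters in the same relative order in both. dp[8][10] = 4 confirms this is the maximum.

4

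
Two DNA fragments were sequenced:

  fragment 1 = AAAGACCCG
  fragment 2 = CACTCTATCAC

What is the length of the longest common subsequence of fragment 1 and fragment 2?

4

Let dp[i][j] be the LCS length of the first i bases of fragment 1 and the first j bases of fragment 2. dp[i][j] = dp[i-1][j-1]+1 when the i-th and j-th bases match, else max(dp[i-1][j], dp[i][j-1]).
    ·  C  A  C  T  C  T  A  T  C  A  C
 ·  0  0  0  0  0  0  0  0  0  0  0  0
 A  0  0  1  1  1  1  1  1  1  1  1  1
 A  0  0  1  1  1  1  1  2  2  2  2  2
 A  0  0  1  1  1  1  1  2  2  2  3  3
 G  0  0  1  1  1  1  1  2  2  2  3  3
 A  0  0  1  1  1  1  1  2  2  2  3  3
 C  0  1  1  2  2  2  2  2  2  3  3  4
 C  0  1  1  2  2  3  3  3  3  3  3  4
 C  0  1  1  2  2  3  3  3  3  4  4  4
 G  0  1  1  2  2  3  3  3  3  4  4  4
dp[9][11] = 4. One LCS (by backtracking along matches): AAAC.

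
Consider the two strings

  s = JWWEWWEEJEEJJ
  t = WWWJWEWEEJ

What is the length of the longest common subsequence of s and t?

8

Let dp[i][j] be the LCS length of the first i characters of s and the first j characters of t. dp[i][j] = dp[i-1][j-1]+1 when the i-th and j-th characters match, else max(dp[i-1][j], dp[i][j-1]).
    ·  W  W  W  J  W  E  W  E  E  J
 ·  0  0  0  0  0  0  0  0  0  0  0
 J  0  0  0  0  1  1  1  1  1  1  1
 W  0  1  1  1  1  2  2  2  2  2  2
 W  0  1  2  2  2  2  2  3  3  3  3
 E  0  1  2  2  2  2  3  3  4  4  4
 W  0  1  2  3  3  3  3  4  4  4  4
 W  0  1  2  3  3  4  4  4  4  4  4
 E  0  1  2  3  3  4  5  5  5  5  5
 E  0  1  2  3  3  4  5  5  6  6  6
 J  0  1  2  3  4  4  5  5  6  6  7
 E  0  1  2  3  4  4  5  5  6  7  7
 E  0  1  2  3  4  4  5  5  6  7  7
 J  0  1  2  3  4  4  5  5  6  7  8
 J  0  1  2  3  4  4  5  5  6  7  8
dp[13][10] = 8. One LCS (by backtracking along matches): WWWWEEEJ.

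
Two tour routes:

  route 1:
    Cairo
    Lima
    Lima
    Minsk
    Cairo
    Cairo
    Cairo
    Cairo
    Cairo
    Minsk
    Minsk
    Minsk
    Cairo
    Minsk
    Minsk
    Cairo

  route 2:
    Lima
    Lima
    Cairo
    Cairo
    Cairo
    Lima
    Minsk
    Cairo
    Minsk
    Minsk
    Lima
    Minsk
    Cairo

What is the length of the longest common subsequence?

One common subsequence of length 10: Lima [2,1], then Lima [3,2], then Cairo [5,3], then Cairo [6,4], then Cairo [7,5], then Cairo [9,8], then Minsk [10,9], then Minsk [11,10], then Minsk [15,12], then Cairo [16,13]. Since dp[16][13] = 10, nothing longer is possible.

10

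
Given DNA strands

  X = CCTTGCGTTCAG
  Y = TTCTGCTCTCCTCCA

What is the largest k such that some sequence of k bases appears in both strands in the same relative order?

One common subsequence of length 8: C (X #1, Y #3), C (X #2, Y #6), T (X #3, Y #7), T (X #4, Y #9), C (X #6, Y #11), T (X #8, Y #12), C (X #10, Y #14), A (X #11, Y #15). dp[12][15] = 8 confirms this is the maximum.

8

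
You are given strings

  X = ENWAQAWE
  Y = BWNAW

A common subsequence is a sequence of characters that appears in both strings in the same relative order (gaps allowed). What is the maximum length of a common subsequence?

Let dp[i][j] be the LCS length of the first i characters of X and the first j characters of Y. dp[i][j] = dp[i-1][j-1]+1 when the i-th and j-th characters match, else max(dp[i-1][j], dp[i][j-1]).
    ·  B  W  N  A  W
 ·  0  0  0  0  0  0
 E  0  0  0  0  0  0
 N  0  0  0  1  1  1
 W  0  0  1  1  1  2
 A  0  0  1  1  2  2
 Q  0  0  1  1  2  2
 A  0  0  1  1  2  2
 W  0  0  1  1  2  3
 E  0  0  1  1  2  3
dp[8][5] = 3. One LCS (by backtracking along matches): NAW.

3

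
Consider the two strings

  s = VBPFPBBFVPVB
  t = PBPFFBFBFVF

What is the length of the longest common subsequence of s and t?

7

One common subsequence of length 7: B at s[2]=t[2]; then P at s[3]=t[3]; then F at s[4]=t[5]; then B at s[6]=t[6]; then B at s[7]=t[8]; then F at s[8]=t[9]; then V at s[9]=t[10]. Since dp[12][11] = 7, nothing longer is possible.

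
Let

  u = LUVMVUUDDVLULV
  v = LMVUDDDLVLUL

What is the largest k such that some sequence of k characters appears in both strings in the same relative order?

One common subsequence of length 10: L at u[1]=v[1] → M at u[4]=v[2] → V at u[5]=v[3] → U at u[6]=v[4] → D at u[8]=v[6] → D at u[9]=v[7] → V at u[10]=v[9] → L at u[11]=v[10] → U at u[12]=v[11] → L at u[13]=v[12], and the DP table's final entry dp[14][12] is also 10, so no common subsequence is longer.

10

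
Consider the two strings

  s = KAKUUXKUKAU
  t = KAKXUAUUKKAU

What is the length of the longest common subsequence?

One common subsequence of length 9: K (s #1, t #1) → A (s #2, t #2) → K (s #3, t #3) → U (s #4, t #7) → U (s #5, t #8) → K (s #7, t #9) → K (s #9, t #10) → A (s #10, t #11) → U (s #11, t #12). dp[11][12] = 9 confirms this is the maximum.

9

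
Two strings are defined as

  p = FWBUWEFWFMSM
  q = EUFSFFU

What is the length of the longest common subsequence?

Match F at p[1]=q[3] → F at p[7]=q[5] → F at p[9]=q[6] — 3 characters in the same relative order in both. dp[12][7] = 3 confirms this is the maximum.

3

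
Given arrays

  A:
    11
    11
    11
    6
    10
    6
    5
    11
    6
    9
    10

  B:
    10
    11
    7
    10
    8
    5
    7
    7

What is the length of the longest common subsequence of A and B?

Pick 11 at A[1]=B[2], then 10 at A[5]=B[4], then 5 at A[7]=B[6]; all 3 values appear in both, in order, and the DP table's final entry dp[11][8] is also 3, so no common subsequence is longer.

3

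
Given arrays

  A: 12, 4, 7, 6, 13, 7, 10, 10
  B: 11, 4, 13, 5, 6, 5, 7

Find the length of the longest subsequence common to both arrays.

3

Pick 4 at A[2]=B[2]; then 6 at A[4]=B[5]; then 7 at A[6]=B[7]; all 3 values appear in both, in order. Since dp[8][7] = 3, nothing longer is possible.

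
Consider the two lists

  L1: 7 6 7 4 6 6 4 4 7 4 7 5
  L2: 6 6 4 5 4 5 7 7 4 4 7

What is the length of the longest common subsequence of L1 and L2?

7

Match 6 at L1[5]=L2[1], 6 at L1[6]=L2[2], 4 at L1[7]=L2[3], 4 at L1[8]=L2[5], 7 at L1[9]=L2[8], 4 at L1[10]=L2[10], 7 at L1[11]=L2[11] — 7 values in the same relative order in both. The LCS DP gives dp[12][11] = 7, so this is optimal.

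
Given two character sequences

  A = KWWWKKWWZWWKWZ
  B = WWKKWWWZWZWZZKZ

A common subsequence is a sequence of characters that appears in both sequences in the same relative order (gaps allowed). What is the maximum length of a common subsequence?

Match W (A #3, B #1) → W (A #4, B #2) → K (A #5, B #3) → K (A #6, B #4) → W (A #7, B #6) → W (A #8, B #7) → Z (A #9, B #8) → W (A #10, B #9) → W (A #11, B #11) → K (A #12, B #14) → Z (A #14, B #15) — 11 characters in the same relative order in both. The LCS DP gives dp[14][15] = 11, so this is optimal.

11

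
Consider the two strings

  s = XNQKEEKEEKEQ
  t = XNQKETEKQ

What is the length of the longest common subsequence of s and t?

One common subsequence of length 8: X at s[1]=t[1]; then N at s[2]=t[2]; then Q at s[3]=t[3]; then K at s[4]=t[4]; then E at s[5]=t[5]; then E at s[9]=t[7]; then K at s[10]=t[8]; then Q at s[12]=t[9]. The LCS DP gives dp[12][9] = 8, so this is optimal.

8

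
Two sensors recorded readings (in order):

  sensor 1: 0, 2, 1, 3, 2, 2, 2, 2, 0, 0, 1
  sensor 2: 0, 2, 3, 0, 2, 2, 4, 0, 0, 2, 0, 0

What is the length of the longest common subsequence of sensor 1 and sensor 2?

Pick 0 at sensor 1[1]=sensor 2[1] → 2 at sensor 1[2]=sensor 2[2] → 3 at sensor 1[4]=sensor 2[3] → 2 at sensor 1[5]=sensor 2[5] → 2 at sensor 1[6]=sensor 2[6] → 2 at sensor 1[8]=sensor 2[10] → 0 at sensor 1[9]=sensor 2[11] → 0 at sensor 1[10]=sensor 2[12]; all 8 values appear in both, in order. Since dp[11][12] = 8, nothing longer is possible.

8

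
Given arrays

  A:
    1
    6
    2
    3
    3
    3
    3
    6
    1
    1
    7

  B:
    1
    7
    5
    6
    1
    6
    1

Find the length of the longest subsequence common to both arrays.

4

One common subsequence of length 4: 1 at A[1]=B[1], then 6 at A[2]=B[4], then 6 at A[8]=B[6], then 1 at A[10]=B[7], and the DP table's final entry dp[11][7] is also 4, so no common subsequence is longer.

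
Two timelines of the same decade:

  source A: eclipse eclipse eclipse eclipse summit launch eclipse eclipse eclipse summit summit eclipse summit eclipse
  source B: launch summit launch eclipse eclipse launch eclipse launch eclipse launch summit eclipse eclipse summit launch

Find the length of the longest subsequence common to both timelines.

8

One common subsequence of length 8: eclipse at source A[1]=source B[4] → eclipse at source A[2]=source B[5] → eclipse at source A[3]=source B[7] → eclipse at source A[4]=source B[9] → summit at source A[5]=source B[11] → eclipse at source A[8]=source B[12] → eclipse at source A[9]=source B[13] → summit at source A[10]=source B[14]. dp[14][15] = 8 confirms this is the maximum.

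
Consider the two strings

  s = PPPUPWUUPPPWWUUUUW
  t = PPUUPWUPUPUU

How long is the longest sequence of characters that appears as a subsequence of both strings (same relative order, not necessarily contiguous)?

10

Match P at s[1]=t[1] → P at s[2]=t[2] → U at s[4]=t[4] → P at s[5]=t[5] → W at s[6]=t[6] → U at s[7]=t[7] → U at s[8]=t[9] → P at s[11]=t[10] → U at s[16]=t[11] → U at s[17]=t[12] — 10 characters in the same relative order in both. Since dp[18][12] = 10, nothing longer is possible.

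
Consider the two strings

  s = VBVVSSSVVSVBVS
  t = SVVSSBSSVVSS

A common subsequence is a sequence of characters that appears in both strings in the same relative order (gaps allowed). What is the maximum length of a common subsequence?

One common subsequence of length 9: V at s[1]=t[2], V at s[3]=t[3], S at s[5]=t[5], S at s[6]=t[7], S at s[7]=t[8], V at s[8]=t[9], V at s[9]=t[10], S at s[10]=t[11], S at s[14]=t[12]. The LCS DP gives dp[14][12] = 9, so this is optimal.

9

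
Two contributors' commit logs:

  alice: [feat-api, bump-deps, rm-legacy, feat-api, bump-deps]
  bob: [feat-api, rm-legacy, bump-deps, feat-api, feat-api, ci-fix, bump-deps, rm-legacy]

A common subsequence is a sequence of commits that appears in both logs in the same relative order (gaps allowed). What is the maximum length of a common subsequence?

One common subsequence of length 4: feat-api [1,1], bump-deps [2,3], feat-api [4,5], bump-deps [5,7]. dp[5][8] = 4 confirms this is the maximum.

4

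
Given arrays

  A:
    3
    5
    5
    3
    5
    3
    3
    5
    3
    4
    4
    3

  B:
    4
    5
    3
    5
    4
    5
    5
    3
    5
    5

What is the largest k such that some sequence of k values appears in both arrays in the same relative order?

One common subsequence of length 6: 3 (A #1, B #3); then 5 (A #2, B #6); then 5 (A #3, B #7); then 3 (A #4, B #8); then 5 (A #5, B #9); then 5 (A #8, B #10). Since dp[12][10] = 6, nothing longer is possible.

6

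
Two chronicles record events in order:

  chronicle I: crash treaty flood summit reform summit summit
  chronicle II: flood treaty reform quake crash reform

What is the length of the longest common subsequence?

2

Pick crash (chronicle I #1, chronicle II #5), then reform (chronicle I #5, chronicle II #6); all 2 events appear in both, in order. The LCS DP gives dp[7][6] = 2, so this is optimal.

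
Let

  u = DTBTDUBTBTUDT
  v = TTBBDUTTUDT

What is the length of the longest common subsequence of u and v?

Let dp[i][j] be the LCS length of the first i characters of u and the first j characters of v. dp[i][j] = dp[i-1][j-1]+1 when the i-th and j-th characters match, else max(dp[i-1][j], dp[i][j-1]).
    ·  T  T  B  B  D  U  T  T  U  D  T
 ·  0  0  0  0  0  0  0  0  0  0  0  0
 D  0  0  0  0  0  1  1  1  1  1  1  1
 T  0  1  1  1  1  1  1  2  2  2  2  2
 B  0  1  1  2  2  2  2  2  2  2  2  2
 T  0  1  2  2  2  2  2  3  3  3  3  3
 D  0  1  2  2  2  3  3  3  3  3  4  4
 U  0  1  2  2  2  3  4  4  4  4  4  4
 B  0  1  2  3  3  3  4  4  4  4  4  4
 T  0  1  2  3  3  3  4  5  5  5  5  5
 B  0  1  2  3  4  4  4  5  5  5  5  5
 T  0  1  2  3  4  4  4  5  6  6  6  6
 U  0  1  2  3  4  4  5  5  6  7  7  7
 D  0  1  2  3  4  5  5  5  6  7  8  8
 T  0  1  2  3  4  5  5  6  6  7  8  9
dp[13][11] = 9. One LCS (by backtracking along matches): TBDUTTUDT.

9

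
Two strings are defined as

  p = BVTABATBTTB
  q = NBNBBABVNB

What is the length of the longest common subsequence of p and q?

5

Taking B at p[1]=q[4], then B at p[5]=q[5], then A at p[6]=q[6], then B at p[8]=q[7], then B at p[11]=q[10] gives a common subsequence of length 5. Since dp[11][10] = 5, nothing longer is possible.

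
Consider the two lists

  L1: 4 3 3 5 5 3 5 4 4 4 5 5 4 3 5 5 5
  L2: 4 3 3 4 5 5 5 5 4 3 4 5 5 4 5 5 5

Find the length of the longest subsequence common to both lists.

14

Taking 4 [1,1], 3 [2,2], 3 [3,3], 5 [4,6], 5 [5,7], 5 [7,8], 4 [8,9], 4 [10,11], 5 [11,12], 5 [12,13], 4 [13,14], 5 [15,15], 5 [16,16], 5 [17,17] gives a common subsequence of length 14. Since dp[17][17] = 14, nothing longer is possible.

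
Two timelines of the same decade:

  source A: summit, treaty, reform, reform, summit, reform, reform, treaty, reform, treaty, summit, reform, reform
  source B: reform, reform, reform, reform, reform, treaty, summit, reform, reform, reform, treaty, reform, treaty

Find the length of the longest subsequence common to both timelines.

Pick reform (source A #3, source B #1), then reform (source A #4, source B #2), then reform (source A #6, source B #3), then reform (source A #7, source B #4), then reform (source A #9, source B #5), then treaty (source A #10, source B #6), then summit (source A #11, source B #7), then reform (source A #12, source B #10), then reform (source A #13, source B #12); all 9 events appear in both, in order. dp[13][13] = 9 confirms this is the maximum.

9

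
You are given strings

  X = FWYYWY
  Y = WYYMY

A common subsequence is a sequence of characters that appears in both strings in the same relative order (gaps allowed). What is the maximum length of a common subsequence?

4

One common subsequence of length 4: W [2,1] → Y [3,2] → Y [4,3] → Y [6,5]. dp[6][5] = 4 confirms this is the maximum.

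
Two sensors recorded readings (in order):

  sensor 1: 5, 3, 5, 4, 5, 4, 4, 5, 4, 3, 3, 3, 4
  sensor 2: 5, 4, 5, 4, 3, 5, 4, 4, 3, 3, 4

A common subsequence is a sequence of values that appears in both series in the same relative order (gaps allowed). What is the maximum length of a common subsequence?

9

Let dp[i][j] be the LCS length of the first i values of sensor 1 and the first j values of sensor 2. dp[i][j] = dp[i-1][j-1]+1 when the i-th and j-th values match, else max(dp[i-1][j], dp[i][j-1]).
    ·  5  4  5  4  3  5  4  4  3  3  4
 ·  0  0  0  0  0  0  0  0  0  0  0  0
 5  0  1  1  1  1  1  1  1  1  1  1  1
 3  0  1  1  1  1  2  2  2  2  2  2  2
 5  0  1  1  2  2  2  3  3  3  3  3  3
 4  0  1  2  2  3  3  3  4  4  4  4  4
 5  0  1  2  3  3  3  4  4  4  4  4  4
 4  0  1  2  3  4  4  4  5  5  5  5  5
 4  0  1  2  3  4  4  4  5  6  6  6  6
 5  0  1  2  3  4  4  5  5  6  6  6  6
 4  0  1  2  3  4  4  5  6  6  6  6  7
 3  0  1  2  3  4  5  5  6  6  7  7  7
 3  0  1  2  3  4  5  5  6  6  7  8  8
 3  0  1  2  3  4  5  5  6  6  7  8  8
 4  0  1  2  3  4  5  5  6  7  7  8  9
dp[13][11] = 9. One LCS (by backtracking along matches): 5, 5, 4, 5, 4, 4, 3, 3, 4.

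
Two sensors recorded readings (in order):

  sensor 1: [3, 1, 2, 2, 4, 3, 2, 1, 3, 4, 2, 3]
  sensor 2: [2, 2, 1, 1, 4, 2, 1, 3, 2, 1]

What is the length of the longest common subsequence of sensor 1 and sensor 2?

One common subsequence of length 7: 2 at sensor 1[3]=sensor 2[1], then 2 at sensor 1[4]=sensor 2[2], then 4 at sensor 1[5]=sensor 2[5], then 2 at sensor 1[7]=sensor 2[6], then 1 at sensor 1[8]=sensor 2[7], then 3 at sensor 1[9]=sensor 2[8], then 2 at sensor 1[11]=sensor 2[9]. The LCS DP gives dp[12][10] = 7, so this is optimal.

7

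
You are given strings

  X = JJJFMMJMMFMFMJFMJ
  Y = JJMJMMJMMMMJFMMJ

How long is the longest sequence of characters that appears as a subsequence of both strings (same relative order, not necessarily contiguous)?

14

Pick J at X[1]=Y[1], J at X[2]=Y[2], J at X[3]=Y[4], M at X[5]=Y[5], M at X[6]=Y[6], J at X[7]=Y[7], M at X[8]=Y[8], M at X[9]=Y[9], M at X[11]=Y[10], M at X[13]=Y[11], J at X[14]=Y[12], F at X[15]=Y[13], M at X[16]=Y[15], J at X[17]=Y[16]; all 14 characters appear in both, in order. The LCS DP gives dp[17][16] = 14, so this is optimal.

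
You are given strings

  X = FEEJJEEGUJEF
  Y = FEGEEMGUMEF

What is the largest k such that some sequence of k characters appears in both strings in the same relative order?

8

Let dp[i][j] be the LCS length of the first i characters of X and the first j characters of Y. dp[i][j] = dp[i-1][j-1]+1 when the i-th and j-th characters match, else max(dp[i-1][j], dp[i][j-1]).
    ·  F  E  G  E  E  M  G  U  M  E  F
 ·  0  0  0  0  0  0  0  0  0  0  0  0
 F  0  1  1  1  1  1  1  1  1  1  1  1
 E  0  1  2  2  2  2  2  2  2  2  2  2
 E  0  1  2  2  3  3  3  3  3  3  3  3
 J  0  1  2  2  3  3  3  3  3  3  3  3
 J  0  1  2  2  3  3  3  3  3  3  3  3
 E  0  1  2  2  3  4  4  4  4  4  4  4
 E  0  1  2  2  3  4  4  4  4  4  5  5
 G  0  1  2  3  3  4  4  5  5  5  5  5
 U  0  1  2  3  3  4  4  5  6  6  6  6
 J  0  1  2  3  3  4  4  5  6  6  6  6
 E  0  1  2  3  4  4  4  5  6  6  7  7
 F  0  1  2  3  4  4  4  5  6  6  7  8
dp[12][11] = 8. One LCS (by backtracking along matches): FEEEGUEF.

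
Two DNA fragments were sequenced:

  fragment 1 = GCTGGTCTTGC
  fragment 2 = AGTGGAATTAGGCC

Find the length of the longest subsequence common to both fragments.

8

Pick G (fragment 1 #1, fragment 2 #2) → T (fragment 1 #3, fragment 2 #3) → G (fragment 1 #4, fragment 2 #4) → G (fragment 1 #5, fragment 2 #5) → T (fragment 1 #6, fragment 2 #8) → T (fragment 1 #8, fragment 2 #9) → G (fragment 1 #10, fragment 2 #12) → C (fragment 1 #11, fragment 2 #14); all 8 bases appear in both, in order. Since dp[11][14] = 8, nothing longer is possible.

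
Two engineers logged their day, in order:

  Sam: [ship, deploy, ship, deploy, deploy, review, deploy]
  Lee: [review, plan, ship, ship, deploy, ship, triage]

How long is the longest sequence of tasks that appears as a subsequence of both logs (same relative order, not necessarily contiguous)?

Match ship [1,4] → deploy [2,5] → ship [3,6] — 3 tasks in the same relative order in both, and the DP table's final entry dp[7][7] is also 3, so no common subsequence is longer.

3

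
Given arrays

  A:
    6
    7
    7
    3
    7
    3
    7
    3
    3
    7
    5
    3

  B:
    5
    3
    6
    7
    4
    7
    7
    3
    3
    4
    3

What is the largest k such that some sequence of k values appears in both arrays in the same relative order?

Pick 6 at A[1]=B[3], then 7 at A[2]=B[4], then 7 at A[3]=B[6], then 7 at A[5]=B[7], then 3 at A[6]=B[8], then 3 at A[8]=B[9], then 3 at A[12]=B[11]; all 7 values appear in both, in order. dp[12][11] = 7 confirms this is the maximum.

7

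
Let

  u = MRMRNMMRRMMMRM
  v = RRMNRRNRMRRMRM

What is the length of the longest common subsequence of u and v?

10

Taking M at u[1]=v[3] → R at u[2]=v[5] → R at u[4]=v[6] → N at u[5]=v[7] → M at u[7]=v[9] → R at u[8]=v[10] → R at u[9]=v[11] → M at u[12]=v[12] → R at u[13]=v[13] → M at u[14]=v[14] gives a common subsequence of length 10. Since dp[14][14] = 10, nothing longer is possible.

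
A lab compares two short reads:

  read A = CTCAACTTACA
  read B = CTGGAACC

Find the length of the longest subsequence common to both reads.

Taking C at read A[1]=read B[1], then T at read A[2]=read B[2], then A at read A[4]=read B[5], then A at read A[5]=read B[6], then C at read A[6]=read B[7], then C at read A[10]=read B[8] gives a common subsequence of length 6. The LCS DP gives dp[11][8] = 6, so this is optimal.

6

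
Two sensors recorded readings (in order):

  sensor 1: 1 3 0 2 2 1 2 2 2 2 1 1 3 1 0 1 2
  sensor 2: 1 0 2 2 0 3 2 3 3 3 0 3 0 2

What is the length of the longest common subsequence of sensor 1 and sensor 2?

Pick 1 (sensor 1 #1, sensor 2 #1), 0 (sensor 1 #3, sensor 2 #2), 2 (sensor 1 #4, sensor 2 #3), 2 (sensor 1 #5, sensor 2 #4), 2 (sensor 1 #7, sensor 2 #7), 3 (sensor 1 #13, sensor 2 #12), 0 (sensor 1 #15, sensor 2 #13), 2 (sensor 1 #17, sensor 2 #14); all 8 values appear in both, in order, and the DP table's final entry dp[17][14] is also 8, so no common subsequence is longer.

8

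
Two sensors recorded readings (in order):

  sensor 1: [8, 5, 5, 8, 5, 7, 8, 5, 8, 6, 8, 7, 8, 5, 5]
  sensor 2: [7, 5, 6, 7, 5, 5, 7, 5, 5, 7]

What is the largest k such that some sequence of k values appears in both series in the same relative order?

6

Let dp[i][j] be the LCS length of the first i values of sensor 1 and the first j values of sensor 2. dp[i][j] = dp[i-1][j-1]+1 when the i-th and j-th values match, else max(dp[i-1][j], dp[i][j-1]).
    ·  7  5  6  7  5  5  7  5  5  7
 ·  0  0  0  0  0  0  0  0  0  0  0
 8  0  0  0  0  0  0  0  0  0  0  0
 5  0  0  1  1  1  1  1  1  1  1  1
 5  0  0  1  1  1  2  2  2  2  2  2
 8  0  0  1  1  1  2  2  2  2  2  2
 5  0  0  1  1  1  2  3  3  3  3  3
 7  0  1  1  1  2  2  3  4  4  4  4
 8  0  1  1  1  2  2  3  4  4  4  4
 5  0  1  2  2  2  3  3  4  5  5  5
 8  0  1  2  2  2  3  3  4  5  5  5
 6  0  1  2  3  3  3  3  4  5  5  5
 8  0  1  2  3  3  3  3  4  5  5  5
 7  0  1  2  3  4  4  4  4  5  5  6
 8  0  1  2  3  4  4  4  4  5  5  6
 5  0  1  2  3  4  5  5  5  5  6  6
 5  0  1  2  3  4  5  6  6  6  6  6
dp[15][10] = 6. One LCS (by backtracking along matches): 5, 5, 5, 7, 5, 7.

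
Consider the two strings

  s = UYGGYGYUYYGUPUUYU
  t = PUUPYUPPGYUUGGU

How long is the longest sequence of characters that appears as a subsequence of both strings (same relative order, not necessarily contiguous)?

Pick U [1,2], then U [8,3], then Y [10,5], then U [12,6], then P [13,8], then U [14,11], then U [15,12], then U [17,15]; all 8 characters appear in both, in order, and the DP table's final entry dp[17][15] is also 8, so no common subsequence is longer.

8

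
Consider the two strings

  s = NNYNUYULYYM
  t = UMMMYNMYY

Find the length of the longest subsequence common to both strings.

Let dp[i][j] be the LCS length of the first i characters of s and the first j characters of t. dp[i][j] = dp[i-1][j-1]+1 when the i-th and j-th characters match, else max(dp[i-1][j], dp[i][j-1]).
    ·  U  M  M  M  Y  N  M  Y  Y
 ·  0  0  0  0  0  0  0  0  0  0
 N  0  0  0  0  0  0  1  1  1  1
 N  0  0  0  0  0  0  1  1  1  1
 Y  0  0  0  0  0  1  1  1  2  2
 N  0  0  0  0  0  1  2  2  2  2
 U  0  1  1  1  1  1  2  2  2  2
 Y  0  1  1  1  1  2  2  2  3  3
 U  0  1  1  1  1  2  2  2  3  3
 L  0  1  1  1  1  2  2  2  3  3
 Y  0  1  1  1  1  2  2  2  3  4
 Y  0  1  1  1  1  2  2  2  3  4
 M  0  1  2  2  2  2  2  3  3  4
dp[11][9] = 4. One LCS (by backtracking along matches): YNYY.

4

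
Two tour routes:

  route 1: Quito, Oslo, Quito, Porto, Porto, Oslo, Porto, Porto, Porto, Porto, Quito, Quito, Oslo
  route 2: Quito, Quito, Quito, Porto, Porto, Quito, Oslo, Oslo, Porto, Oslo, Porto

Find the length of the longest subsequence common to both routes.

7

Taking Quito [1,2], Quito [3,3], Porto [4,4], Porto [5,5], Oslo [6,8], Porto [7,9], Porto [10,11] gives a common subsequence of length 7. The LCS DP gives dp[13][11] = 7, so this is optimal.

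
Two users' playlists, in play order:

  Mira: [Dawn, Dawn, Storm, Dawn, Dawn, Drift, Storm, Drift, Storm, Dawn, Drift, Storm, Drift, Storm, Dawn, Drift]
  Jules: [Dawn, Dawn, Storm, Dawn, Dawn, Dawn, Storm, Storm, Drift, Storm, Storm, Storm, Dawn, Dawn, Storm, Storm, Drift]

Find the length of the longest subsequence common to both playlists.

Pick Dawn at Mira[1]=Jules[1]; then Dawn at Mira[2]=Jules[2]; then Storm at Mira[3]=Jules[3]; then Dawn at Mira[4]=Jules[5]; then Dawn at Mira[5]=Jules[6]; then Drift at Mira[6]=Jules[9]; then Storm at Mira[7]=Jules[11]; then Storm at Mira[9]=Jules[12]; then Dawn at Mira[10]=Jules[14]; then Storm at Mira[12]=Jules[15]; then Storm at Mira[14]=Jules[16]; then Drift at Mira[16]=Jules[17]; all 12 songs appear in both, in order, and the DP table's final entry dp[16][17] is also 12, so no common subsequence is longer.

12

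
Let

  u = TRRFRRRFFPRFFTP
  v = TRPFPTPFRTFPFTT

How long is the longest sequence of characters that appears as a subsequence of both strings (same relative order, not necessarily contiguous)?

Taking T [1,1] → R [2,2] → F [4,8] → R [5,9] → F [9,11] → P [10,12] → F [12,13] → T [14,15] gives a common subsequence of length 8, and the DP table's final entry dp[15][15] is also 8, so no common subsequence is longer.

8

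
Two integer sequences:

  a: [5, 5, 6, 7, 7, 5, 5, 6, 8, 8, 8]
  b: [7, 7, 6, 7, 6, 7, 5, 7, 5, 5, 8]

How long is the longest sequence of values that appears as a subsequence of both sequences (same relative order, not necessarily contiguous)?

Let dp[i][j] be the LCS length of the first i values of a and the first j values of b. dp[i][j] = dp[i-1][j-1]+1 when the i-th and j-th values match, else max(dp[i-1][j], dp[i][j-1]).
    ·  7  7  6  7  6  7  5  7  5  5  8
 ·  0  0  0  0  0  0  0  0  0  0  0  0
 5  0  0  0  0  0  0  0  1  1  1  1  1
 5  0  0  0  0  0  0  0  1  1  2  2  2
 6  0  0  0  1  1  1  1  1  1  2  2  2
 7  0  1  1  1  2  2  2  2  2  2  2  2
 7  0  1  2  2  2  2  3  3  3  3  3  3
 5  0  1  2  2  2  2  3  4  4  4  4  4
 5  0  1  2  2  2  2  3  4  4  5  5  5
 6  0  1  2  3  3  3  3  4  4  5  5  5
 8  0  1  2  3  3  3  3  4  4  5  5  6
 8  0  1  2  3  3  3  3  4  4  5  5  6
 8  0  1  2  3  3  3  3  4  4  5  5  6
dp[11][11] = 6. One LCS (by backtracking along matches): 6, 7, 7, 5, 5, 8.

6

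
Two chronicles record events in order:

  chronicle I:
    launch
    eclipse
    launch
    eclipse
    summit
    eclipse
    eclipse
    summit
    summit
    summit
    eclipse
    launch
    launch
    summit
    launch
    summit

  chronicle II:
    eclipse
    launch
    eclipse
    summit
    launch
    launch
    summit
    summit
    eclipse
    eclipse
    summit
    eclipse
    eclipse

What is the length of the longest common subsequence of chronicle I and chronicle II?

Match launch at chronicle I[1]=chronicle II[2] → eclipse at chronicle I[2]=chronicle II[3] → launch at chronicle I[3]=chronicle II[6] → summit at chronicle I[5]=chronicle II[8] → eclipse at chronicle I[6]=chronicle II[9] → eclipse at chronicle I[7]=chronicle II[10] → summit at chronicle I[8]=chronicle II[11] → eclipse at chronicle I[11]=chronicle II[13] — 8 events in the same relative order in both, and the DP table's final entry dp[16][13] is also 8, so no common subsequence is longer.

8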